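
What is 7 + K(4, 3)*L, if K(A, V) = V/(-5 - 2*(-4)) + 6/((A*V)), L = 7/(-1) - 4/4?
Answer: -5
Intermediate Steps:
L = -8 (L = 7*(-1) - 4*¼ = -7 - 1 = -8)
K(A, V) = V/3 + 6/(A*V) (K(A, V) = V/(-5 + 8) + 6*(1/(A*V)) = V/3 + 6/(A*V))
7 + K(4, 3)*L = 7 + ((⅓)*3 + 6/(4*3))*(-8) = 7 + (1 + 6*(¼)*(⅓))*(-8) = 7 + (1 + ½)*(-8) = 7 + (3/2)*(-8) = 7 - 12 = -5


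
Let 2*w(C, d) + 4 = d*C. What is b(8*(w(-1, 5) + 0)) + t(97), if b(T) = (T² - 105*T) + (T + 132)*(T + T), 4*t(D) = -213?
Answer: -7557/4 ≈ -1889.3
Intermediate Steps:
w(C, d) = -2 + C*d/2 (w(C, d) = -2 + (d*C)/2 = -2 + (C*d)/2 = -2 + C*d/2)
t(D) = -213/4 (t(D) = (¼)*(-213) = -213/4)
b(T) = T² - 105*T + 2*T*(132 + T) (b(T) = (T² - 105*T) + (132 + T)*(2*T) = (T² - 105*T) + 2*T*(132 + T) = T² - 105*T + 2*T*(132 + T))
b(8*(w(-1, 5) + 0)) + t(97) = 3*(8*((-2 + (½)*(-1)*5) + 0))*(53 + 8*((-2 + (½)*(-1)*5) + 0)) - 213/4 = 3*(8*((-2 - 5/2) + 0))*(53 + 8*((-2 - 5/2) + 0)) - 213/4 = 3*(8*(-9/2 + 0))*(53 + 8*(-9/2 + 0)) - 213/4 = 3*(8*(-9/2))*(53 + 8*(-9/2)) - 213/4 = 3*(-36)*(53 - 36) - 213/4 = 3*(-36)*17 - 213/4 = -1836 - 213/4 = -7557/4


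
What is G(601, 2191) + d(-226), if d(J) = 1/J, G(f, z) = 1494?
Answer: 337643/226 ≈ 1494.0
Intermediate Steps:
G(601, 2191) + d(-226) = 1494 + 1/(-226) = 1494 - 1/226 = 337643/226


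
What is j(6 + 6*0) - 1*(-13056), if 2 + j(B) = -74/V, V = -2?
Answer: 13091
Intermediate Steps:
j(B) = 35 (j(B) = -2 - 74/(-2) = -2 - 74*(-½) = -2 + 37 = 35)
j(6 + 6*0) - 1*(-13056) = 35 - 1*(-13056) = 35 + 13056 = 13091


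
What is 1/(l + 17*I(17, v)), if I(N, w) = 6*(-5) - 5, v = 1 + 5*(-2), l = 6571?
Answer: 1/5976 ≈ 0.00016734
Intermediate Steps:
v = -9 (v = 1 - 10 = -9)
I(N, w) = -35 (I(N, w) = -30 - 5 = -35)
1/(l + 17*I(17, v)) = 1/(6571 + 17*(-35)) = 1/(6571 - 595) = 1/5976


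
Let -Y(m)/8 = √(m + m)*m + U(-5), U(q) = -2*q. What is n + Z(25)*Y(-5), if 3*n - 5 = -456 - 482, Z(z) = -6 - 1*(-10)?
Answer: -631 + 160*I*√10 ≈ -631.0 + 505.96*I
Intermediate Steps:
Z(z) = 4 (Z(z) = -6 + 10 = 4)
n = -311 (n = 5/3 + (-456 - 482)/3 = 5/3 + (⅓)*(-938) = 5/3 - 938/3 = -311)
Y(m) = -80 - 8*√2*m^(3/2) (Y(m) = -8*(√(m + m)*m - 2*(-5)) = -8*(√(2*m)*m + 10) = -8*((√2*√m)*m + 10) = -8*(√2*m^(3/2) + 10) = -8*(10 + √2*m^(3/2)) = -80 - 8*√2*m^(3/2))
n + Z(25)*Y(-5) = -311 + 4*(-80 - 8*√2*(-5)^(3/2)) = -311 + 4*(-80 - 8*√2*(-5*I*√5)) = -311 + 4*(-80 + 40*I*√10) = -311 + (-320 + 160*I*√10) = -631 + 160*I*√10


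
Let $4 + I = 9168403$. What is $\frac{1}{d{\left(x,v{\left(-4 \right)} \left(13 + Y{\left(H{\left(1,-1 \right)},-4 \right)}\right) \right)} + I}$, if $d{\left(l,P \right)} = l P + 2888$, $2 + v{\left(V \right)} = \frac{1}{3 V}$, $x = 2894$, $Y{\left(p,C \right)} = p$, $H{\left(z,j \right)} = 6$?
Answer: $\frac{6}{54340397} \approx 1.1042 \cdot 10^{-7}$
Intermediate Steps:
$v{\left(V \right)} = -2 + \frac{1}{3 V}$
$d{\left(l,P \right)} = 2888 + P l$ ($d{\left(l,P \right)} = P l + 2888 = 2888 + P l$)
$I = 9168399$ ($I = -4 + 9168403 = 9168399$)
$\frac{1}{d{\left(x,v{\left(-4 \right)} \left(13 + Y{\left(H{\left(1,-1 \right)},-4 \right)}\right) \right)} + I} = \frac{1}{\left(2888 + \left(-2 + \frac{1}{3 \left(-4\right)}\right) \left(13 + 6\right) 2894\right) + 9168399} = \frac{1}{\left(2888 + \left(-2 + \frac{1}{3} \left(- \frac{1}{4}\right)\right) 19 \cdot 2894\right) + 9168399} = \frac{1}{\left(2888 + \left(-2 - \frac{1}{12}\right) 19 \cdot 2894\right) + 9168399} = \frac{1}{\left(2888 + \left(- \frac{25}{12}\right) 19 \cdot 2894\right) + 9168399} = \frac{1}{\left(2888 - \frac{687325}{6}\right) + 9168399} = \frac{1}{- \frac{669997}{6} + 9168399} = \frac{1}{\frac{54340397}{6}} = \frac{6}{54340397}$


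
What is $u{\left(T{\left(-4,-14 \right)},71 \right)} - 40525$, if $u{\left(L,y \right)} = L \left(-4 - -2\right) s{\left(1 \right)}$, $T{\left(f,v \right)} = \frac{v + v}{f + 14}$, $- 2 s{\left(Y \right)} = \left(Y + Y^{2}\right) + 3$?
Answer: $-40539$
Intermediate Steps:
$s{\left(Y \right)} = - \frac{3}{2} - \frac{Y}{2} - \frac{Y^{2}}{2}$ ($s{\left(Y \right)} = - \frac{\left(Y + Y^{2}\right) + 3}{2} = - \frac{3 + Y + Y^{2}}{2} = - \frac{3}{2} - \frac{Y}{2} - \frac{Y^{2}}{2}$)
$T{\left(f,v \right)} = \frac{2 v}{14 + f}$
$u{\left(L,y \right)} = 5 L$ ($u{\left(L,y \right)} = L \left(-4 - -2\right) \left(- \frac{3}{2} - \frac{1}{2} - \frac{1^{2}}{2}\right) = L \left(-4 + 2\right) \left(- \frac{3}{2} - \frac{1}{2} - \frac{1}{2}\right) = L \left(-2\right) \left(- \frac{3}{2} - \frac{1}{2} - \frac{1}{2}\right) = - 2 L \left(- \frac{5}{2}\right) = 5 L$)
$u{\left(T{\left(-4,-14 \right)},71 \right)} - 40525 = 5 \cdot 2 \left(-14\right) \frac{1}{14 - 4} - 40525 = 5 \cdot 2 \left(-14\right) \frac{1}{10} - 40525 = 5 \left(- \frac{14}{5}\right) - 40525 = -14 - 40525 = -40539$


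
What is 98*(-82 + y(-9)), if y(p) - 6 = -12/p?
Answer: -21952/3 ≈ -7317.3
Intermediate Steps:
y(p) = 6 - 12/p
98*(-82 + y(-9)) = 98*(-82 + (6 - 12/(-9))) = 98*(-82 + (6 - 12*(-⅑))) = 98*(-82 + (6 + 4/3)) = 98*(-82 + 22/3) = 98*(-224/3) = -21952/3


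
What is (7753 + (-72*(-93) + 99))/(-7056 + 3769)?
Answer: -14548/3287 ≈ -4.4259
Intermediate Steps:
(7753 + (-72*(-93) + 99))/(-7056 + 3769) = (7753 + (6696 + 99))/(-3287) = (7753 + 6795)*(-1/3287) = 14548*(-1/3287) = -14548/3287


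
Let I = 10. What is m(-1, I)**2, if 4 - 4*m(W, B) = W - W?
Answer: 1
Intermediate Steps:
m(W, B) = 1 (m(W, B) = 1 - (W - W)/4 = 1 - 1/4*0 = 1 + 0 = 1)
m(-1, I)**2 = 1**2 = 1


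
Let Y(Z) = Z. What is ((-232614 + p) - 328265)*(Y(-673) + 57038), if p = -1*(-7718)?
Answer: -31178919765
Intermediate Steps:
p = 7718
((-232614 + p) - 328265)*(Y(-673) + 57038) = ((-232614 + 7718) - 328265)*(-673 + 57038) = (-224896 - 328265)*56365 = -553161*56365 = -31178919765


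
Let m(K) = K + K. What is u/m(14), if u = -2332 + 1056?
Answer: -319/7 ≈ -45.571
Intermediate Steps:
m(K) = 2*K
u = -1276
u/m(14) = -1276/(2*14) = -1276/28 = -1276*1/28 = -319/7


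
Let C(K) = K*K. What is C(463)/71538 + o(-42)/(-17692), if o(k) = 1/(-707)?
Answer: 1340689914787/447407379636 ≈ 2.9966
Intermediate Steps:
o(k) = -1/707
C(K) = K²
C(463)/71538 + o(-42)/(-17692) = 463²/71538 - 1/707/(-17692) = 214369*(1/71538) - 1/707*(-1/17692) = 214369/71538 + 1/12508244 = 1340689914787/447407379636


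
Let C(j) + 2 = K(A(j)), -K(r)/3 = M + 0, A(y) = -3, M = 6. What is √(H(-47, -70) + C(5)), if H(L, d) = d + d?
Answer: 4*I*√10 ≈ 12.649*I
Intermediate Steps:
K(r) = -18 (K(r) = -3*(6 + 0) = -3*6 = -18)
C(j) = -20 (C(j) = -2 - 18 = -20)
H(L, d) = 2*d
√(H(-47, -70) + C(5)) = √(2*(-70) - 20) = √(-140 - 20) = √(-160) = 4*I*√10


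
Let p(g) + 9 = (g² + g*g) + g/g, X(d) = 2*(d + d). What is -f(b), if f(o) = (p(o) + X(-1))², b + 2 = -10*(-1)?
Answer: -13456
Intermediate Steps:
X(d) = 4*d (X(d) = 2*(2*d) = 4*d)
p(g) = -8 + 2*g² (p(g) = -9 + ((g² + g*g) + g/g) = -9 + ((g² + g²) + 1) = -9 + (2*g² + 1) = -9 + (1 + 2*g²) = -8 + 2*g²)
b = 8 (b = -2 - 10*(-1) = -2 + 10 = 8)
f(o) = (-12 + 2*o²)² (f(o) = ((-8 + 2*o²) + 4*(-1))² = ((-8 + 2*o²) - 4)² = (-12 + 2*o²)²)
-f(b) = -4*(-6 + 8²)² = -4*(-6 + 64)² = -4*58² = -4*3364 = -1*13456 = -13456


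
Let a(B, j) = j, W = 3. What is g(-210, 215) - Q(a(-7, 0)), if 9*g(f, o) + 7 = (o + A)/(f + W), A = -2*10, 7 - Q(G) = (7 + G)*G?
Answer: -4895/621 ≈ -7.8824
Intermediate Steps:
Q(G) = 7 - G*(7 + G) (Q(G) = 7 - (7 + G)*G = 7 - G*(7 + G))
A = -20
g(f, o) = -7/9 + (-20 + o)/(9*(3 + f)) (g(f, o) = -7/9 + ((o - 20)/(f + 3))/9 = -7/9 + ((-20 + o)/(3 + f))/9 = -7/9 + (-20 + o)/(9*(3 + f)))
g(-210, 215) - Q(a(-7, 0)) = (-41 + 215 - 7*(-210))/(9*(3 - 210)) - (7 - 1*0² - 7*0) = (⅑)*(-41 + 215 + 1470)/(-207) - (7 - 1*0 + 0) = (⅑)*(-1/207)*1644 - (7 + 0 + 0) = -548/621 - 1*7 = -548/621 - 7 = -4895/621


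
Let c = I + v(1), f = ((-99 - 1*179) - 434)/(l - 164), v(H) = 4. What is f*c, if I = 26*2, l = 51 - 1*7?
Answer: 4984/15 ≈ 332.27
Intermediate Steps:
l = 44 (l = 51 - 7 = 44)
f = 89/15 (f = ((-99 - 1*179) - 434)/(44 - 164) = ((-99 - 179) - 434)/(-120) = (-278 - 434)*(-1/120) = -712*(-1/120) = 89/15 ≈ 5.9333)
I = 52
c = 56 (c = 52 + 4 = 56)
f*c = (89/15)*56 = 4984/15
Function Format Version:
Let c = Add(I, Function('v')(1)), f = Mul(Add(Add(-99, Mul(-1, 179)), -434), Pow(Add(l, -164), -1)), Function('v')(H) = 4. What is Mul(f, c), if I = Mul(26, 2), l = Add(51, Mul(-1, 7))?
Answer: Rational(4984, 15) ≈ 332.27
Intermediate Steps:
l = 44 (l = Add(51, -7) = 44)
f = Rational(89, 15) (f = Mul(Add(Add(-99, Mul(-1, 179)), -434), Pow(Add(44, -164), -1)) = Mul(Add(Add(-99, -179), -434), Pow(-120, -1)) = Mul(Add(-278, -434), Rational(-1, 120)) = Mul(-712, Rational(-1, 120)) = Rational(89, 15) ≈ 5.9333)
I = 52
c = 56 (c = Add(52, 4) = 56)
Mul(f, c) = Mul(Rational(89, 15), 56) = Rational(4984, 15)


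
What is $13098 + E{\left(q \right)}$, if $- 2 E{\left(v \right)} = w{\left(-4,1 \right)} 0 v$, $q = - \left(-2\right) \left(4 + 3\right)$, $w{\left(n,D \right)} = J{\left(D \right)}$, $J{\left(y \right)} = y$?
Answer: $13098$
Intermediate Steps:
$w{\left(n,D \right)} = D$
$q = 14$ ($q = - \left(-2\right) 7 = \left(-1\right) \left(-14\right) = 14$)
$E{\left(v \right)} = 0$ ($E{\left(v \right)} = - \frac{1 \cdot 0 v}{2} = - \frac{0 v}{2} = \left(- \frac{1}{2}\right) 0 = 0$)
$13098 + E{\left(q \right)} = 13098 + 0 = 13098$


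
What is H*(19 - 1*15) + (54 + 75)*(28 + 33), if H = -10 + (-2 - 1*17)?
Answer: 7753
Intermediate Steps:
H = -29 (H = -10 + (-2 - 17) = -10 - 19 = -29)
H*(19 - 1*15) + (54 + 75)*(28 + 33) = -29*(19 - 1*15) + (54 + 75)*(28 + 33) = -29*(19 - 15) + 129*61 = -29*4 + 7869 = -116 + 7869 = 7753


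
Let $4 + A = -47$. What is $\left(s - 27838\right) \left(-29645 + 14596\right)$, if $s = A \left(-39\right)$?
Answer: $389001601$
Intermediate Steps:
$A = -51$ ($A = -4 - 47 = -51$)
$s = 1989$ ($s = \left(-51\right) \left(-39\right) = 1989$)
$\left(s - 27838\right) \left(-29645 + 14596\right) = \left(1989 - 27838\right) \left(-29645 + 14596\right) = \left(-25849\right) \left(-15049\right) = 389001601$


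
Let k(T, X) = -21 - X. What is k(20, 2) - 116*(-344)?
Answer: 39881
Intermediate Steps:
k(20, 2) - 116*(-344) = (-21 - 1*2) - 116*(-344) = (-21 - 2) + 39904 = -23 + 39904 = 39881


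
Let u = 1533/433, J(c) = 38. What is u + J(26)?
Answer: 17987/433 ≈ 41.540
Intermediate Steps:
u = 1533/433 (u = 1533*(1/433) = 1533/433 ≈ 3.5404)
u + J(26) = 1533/433 + 38 = 17987/433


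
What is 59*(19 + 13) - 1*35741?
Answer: -33853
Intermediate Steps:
59*(19 + 13) - 1*35741 = 59*32 - 35741 = 1888 - 35741 = -33853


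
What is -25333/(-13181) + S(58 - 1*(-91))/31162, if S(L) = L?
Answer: 16150835/8382578 ≈ 1.9267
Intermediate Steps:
-25333/(-13181) + S(58 - 1*(-91))/31162 = -25333/(-13181) + (58 - 1*(-91))/31162 = -25333*(-1/13181) + (58 + 91)*(1/31162) = 517/269 + 149*(1/31162) = 517/269 + 149/31162 = 16150835/8382578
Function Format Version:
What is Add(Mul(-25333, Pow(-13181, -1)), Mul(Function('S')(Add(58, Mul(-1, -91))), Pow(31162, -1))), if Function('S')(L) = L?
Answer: Rational(16150835, 8382578) ≈ 1.9267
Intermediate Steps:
Add(Mul(-25333, Pow(-13181, -1)), Mul(Function('S')(Add(58, Mul(-1, -91))), Pow(31162, -1))) = Add(Mul(-25333, Pow(-13181, -1)), Mul(Add(58, Mul(-1, -91)), Pow(31162, -1))) = Add(Mul(-25333, Rational(-1, 13181)), Mul(Add(58, 91), Rational(1, 31162))) = Add(Rational(517, 269), Mul(149, Rational(1, 31162))) = Add(Rational(517, 269), Rational(149, 31162)) = Rational(16150835, 8382578)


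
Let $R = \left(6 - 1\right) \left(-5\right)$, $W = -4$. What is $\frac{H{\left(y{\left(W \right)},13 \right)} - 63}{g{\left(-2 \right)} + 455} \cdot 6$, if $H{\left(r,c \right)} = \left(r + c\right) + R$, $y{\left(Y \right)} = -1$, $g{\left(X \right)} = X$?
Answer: $- \frac{152}{151} \approx -1.0066$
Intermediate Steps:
$R = -25$ ($R = 5 \left(-5\right) = -25$)
$H{\left(r,c \right)} = -25 + c + r$ ($H{\left(r,c \right)} = \left(r + c\right) - 25 = \left(c + r\right) - 25 = -25 + c + r$)
$\frac{H{\left(y{\left(W \right)},13 \right)} - 63}{g{\left(-2 \right)} + 455} \cdot 6 = \frac{\left(-25 + 13 - 1\right) - 63}{-2 + 455} \cdot 6 = \frac{-13 - 63}{453} \cdot 6 = \left(-76\right) \frac{1}{453} \cdot 6 = \left(- \frac{76}{453}\right) 6 = - \frac{152}{151}$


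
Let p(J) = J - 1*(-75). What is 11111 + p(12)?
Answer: 11198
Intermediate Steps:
p(J) = 75 + J (p(J) = J + 75 = 75 + J)
11111 + p(12) = 11111 + (75 + 12) = 11111 + 87 = 11198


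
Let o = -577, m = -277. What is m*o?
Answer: 159829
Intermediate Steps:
m*o = -277*(-577) = 159829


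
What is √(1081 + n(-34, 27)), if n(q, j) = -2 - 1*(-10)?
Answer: 33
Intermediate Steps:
n(q, j) = 8 (n(q, j) = -2 + 10 = 8)
√(1081 + n(-34, 27)) = √(1081 + 8) = √1089 = 33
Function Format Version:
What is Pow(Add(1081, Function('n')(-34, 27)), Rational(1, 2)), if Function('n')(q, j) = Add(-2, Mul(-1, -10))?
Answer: 33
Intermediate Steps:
Function('n')(q, j) = 8 (Function('n')(q, j) = Add(-2, 10) = 8)
Pow(Add(1081, Function('n')(-34, 27)), Rational(1, 2)) = Pow(Add(1081, 8), Rational(1, 2)) = Pow(1089, Rational(1, 2)) = 33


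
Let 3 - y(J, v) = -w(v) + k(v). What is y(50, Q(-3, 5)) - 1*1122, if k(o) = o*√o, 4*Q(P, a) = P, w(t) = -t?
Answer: -4473/4 + 3*I*√3/8 ≈ -1118.3 + 0.64952*I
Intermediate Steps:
Q(P, a) = P/4
k(o) = o^(3/2)
y(J, v) = 3 - v - v^(3/2) (y(J, v) = 3 - (-(-1)*v + v^(3/2)) = 3 - (v + v^(3/2)) = 3 + (-v - v^(3/2)) = 3 - v - v^(3/2))
y(50, Q(-3, 5)) - 1*1122 = (3 - (-3)/4 - ((¼)*(-3))^(3/2)) - 1*1122 = (3 - 1*(-¾) - (-¾)^(3/2)) - 1122 = (3 + ¾ - (-3)*I*√3/8) - 1122 = (3 + ¾ + 3*I*√3/8) - 1122 = (15/4 + 3*I*√3/8) - 1122 = -4473/4 + 3*I*√3/8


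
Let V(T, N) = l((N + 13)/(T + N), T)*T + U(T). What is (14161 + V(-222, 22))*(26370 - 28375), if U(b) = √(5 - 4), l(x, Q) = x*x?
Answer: -4540988561/160 ≈ -2.8381e+7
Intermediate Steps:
l(x, Q) = x²
U(b) = 1 (U(b) = √1 = 1)
V(T, N) = 1 + T*(13 + N)²/(N + T)² (V(T, N) = ((N + 13)/(T + N))²*T + 1 = ((13 + N)/(N + T))²*T + 1 = ((13 + N)²/(N + T)²)*T + 1 = T*(13 + N)²/(N + T)² + 1 = 1 + T*(13 + N)²/(N + T)²)
(14161 + V(-222, 22))*(26370 - 28375) = (14161 + (1 - 222*(13 + 22)²/(22 - 222)²))*(26370 - 28375) = (14161 + (1 - 222*35²/(-200)²))*(-2005) = (14161 + (1 - 222*1225*1/40000))*(-2005) = (14161 + (1 - 5439/800))*(-2005) = (14161 - 4639/800)*(-2005) = (11324161/800)*(-2005) = -4540988561/160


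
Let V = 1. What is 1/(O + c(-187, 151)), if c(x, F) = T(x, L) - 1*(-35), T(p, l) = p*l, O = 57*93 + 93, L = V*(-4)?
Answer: 1/6177 ≈ 0.00016189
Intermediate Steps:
L = -4 (L = 1*(-4) = -4)
O = 5394 (O = 5301 + 93 = 5394)
T(p, l) = l*p
c(x, F) = 35 - 4*x (c(x, F) = -4*x - 1*(-35) = -4*x + 35 = 35 - 4*x)
1/(O + c(-187, 151)) = 1/(5394 + (35 - 4*(-187))) = 1/(5394 + (35 + 748)) = 1/(5394 + 783) = 1/6177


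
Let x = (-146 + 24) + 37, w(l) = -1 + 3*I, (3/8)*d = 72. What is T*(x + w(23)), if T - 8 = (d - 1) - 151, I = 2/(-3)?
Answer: -4224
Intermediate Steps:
d = 192 (d = (8/3)*72 = 192)
I = -⅔ (I = 2*(-⅓) = -⅔ ≈ -0.66667)
w(l) = -3 (w(l) = -1 + 3*(-⅔) = -1 - 2 = -3)
x = -85 (x = -122 + 37 = -85)
T = 48 (T = 8 + ((192 - 1) - 151) = 8 + (191 - 151) = 8 + 40 = 48)
T*(x + w(23)) = 48*(-85 - 3) = 48*(-88) = -4224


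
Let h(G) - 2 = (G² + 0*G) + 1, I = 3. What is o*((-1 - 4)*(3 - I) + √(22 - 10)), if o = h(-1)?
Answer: 8*√3 ≈ 13.856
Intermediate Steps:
h(G) = 3 + G² (h(G) = 2 + ((G² + 0*G) + 1) = 2 + ((G² + 0) + 1) = 2 + (G² + 1) = 2 + (1 + G²) = 3 + G²)
o = 4 (o = 3 + (-1)² = 3 + 1 = 4)
o*((-1 - 4)*(3 - I) + √(22 - 10)) = 4*((-1 - 4)*(3 - 1*3) + √(22 - 10)) = 4*(-5*(3 - 3) + √12) = 4*(-5*0 + 2*√3) = 4*(0 + 2*√3) = 4*(2*√3) = 8*√3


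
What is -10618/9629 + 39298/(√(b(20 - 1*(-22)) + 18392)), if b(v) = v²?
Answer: -10618/9629 + 19649*√5039/5039 ≈ 275.70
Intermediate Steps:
-10618/9629 + 39298/(√(b(20 - 1*(-22)) + 18392)) = -10618/9629 + 39298/(√((20 - 1*(-22))² + 18392)) = -10618*1/9629 + 39298/(√((20 + 22)² + 18392)) = -10618/9629 + 39298/(√(42² + 18392)) = -10618/9629 + 39298/(√(1764 + 18392)) = -10618/9629 + 39298/(√20156) = -10618/9629 + 39298/((2*√5039)) = -10618/9629 + 39298*(√5039/10078) = -10618/9629 + 19649*√5039/5039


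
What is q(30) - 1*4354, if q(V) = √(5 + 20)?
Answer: -4349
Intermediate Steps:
q(V) = 5 (q(V) = √25 = 5)
q(30) - 1*4354 = 5 - 1*4354 = 5 - 4354 = -4349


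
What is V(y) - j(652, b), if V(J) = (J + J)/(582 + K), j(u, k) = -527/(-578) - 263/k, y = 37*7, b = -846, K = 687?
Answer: -17570/21573 ≈ -0.81444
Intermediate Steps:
y = 259
j(u, k) = 31/34 - 263/k (j(u, k) = -527*(-1/578) - 263/k = 31/34 - 263/k)
V(J) = 2*J/1269 (V(J) = (J + J)/(582 + 687) = (2*J)/1269 = (2*J)*(1/1269) = 2*J/1269)
V(y) - j(652, b) = (2/1269)*259 - (31/34 - 263/(-846)) = 518/1269 - (31/34 - 263*(-1/846)) = 518/1269 - (31/34 + 263/846) = 518/1269 - 1*8792/7191 = 518/1269 - 8792/7191 = -17570/21573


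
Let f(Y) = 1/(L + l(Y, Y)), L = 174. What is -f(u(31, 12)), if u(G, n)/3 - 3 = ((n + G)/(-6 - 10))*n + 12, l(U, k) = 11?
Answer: -1/185 ≈ -0.0054054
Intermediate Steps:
u(G, n) = 45 + 3*n*(-G/16 - n/16) (u(G, n) = 9 + 3*(((n + G)/(-6 - 10))*n + 12) = 9 + 3*(((G + n)/(-16))*n + 12) = 9 + 3*(((G + n)*(-1/16))*n + 12) = 9 + 3*((-G/16 - n/16)*n + 12) = 9 + 3*(n*(-G/16 - n/16) + 12) = 9 + 3*(12 + n*(-G/16 - n/16)) = 9 + (36 + 3*n*(-G/16 - n/16)) = 45 + 3*n*(-G/16 - n/16))
f(Y) = 1/185 (f(Y) = 1/(174 + 11) = 1/185)
-f(u(31, 12)) = -1*1/185 = -1/185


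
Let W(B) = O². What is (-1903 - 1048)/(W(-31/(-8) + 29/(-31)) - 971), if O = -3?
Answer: 227/74 ≈ 3.0676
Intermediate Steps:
W(B) = 9 (W(B) = (-3)² = 9)
(-1903 - 1048)/(W(-31/(-8) + 29/(-31)) - 971) = (-1903 - 1048)/(9 - 971) = -2951/(-962) = -2951*(-1/962) = 227/74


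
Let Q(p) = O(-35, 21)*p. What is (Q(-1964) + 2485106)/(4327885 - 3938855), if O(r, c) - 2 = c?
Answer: 1219967/194515 ≈ 6.2718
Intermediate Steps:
O(r, c) = 2 + c
Q(p) = 23*p (Q(p) = (2 + 21)*p = 23*p)
(Q(-1964) + 2485106)/(4327885 - 3938855) = (23*(-1964) + 2485106)/(4327885 - 3938855) = (-45172 + 2485106)/389030 = 2439934*(1/389030) = 1219967/194515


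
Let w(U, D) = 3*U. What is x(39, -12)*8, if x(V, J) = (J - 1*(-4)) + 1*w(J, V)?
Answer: -352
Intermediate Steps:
x(V, J) = 4 + 4*J (x(V, J) = (J - 1*(-4)) + 1*(3*J) = (J + 4) + 3*J = (4 + J) + 3*J = 4 + 4*J)
x(39, -12)*8 = (4 + 4*(-12))*8 = (4 - 48)*8 = -44*8 = -352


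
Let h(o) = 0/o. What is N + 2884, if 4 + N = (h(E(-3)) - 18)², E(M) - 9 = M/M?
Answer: 3204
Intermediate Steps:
E(M) = 10 (E(M) = 9 + M/M = 9 + 1 = 10)
h(o) = 0
N = 320 (N = -4 + (0 - 18)² = -4 + (-18)² = -4 + 324 = 320)
N + 2884 = 320 + 2884 = 3204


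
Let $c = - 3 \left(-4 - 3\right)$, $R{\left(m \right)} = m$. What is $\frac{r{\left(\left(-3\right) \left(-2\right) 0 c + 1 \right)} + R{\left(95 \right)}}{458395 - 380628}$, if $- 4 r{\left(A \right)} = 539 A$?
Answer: $- \frac{159}{311068} \approx -0.00051114$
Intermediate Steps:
$c = 21$ ($c = \left(-3\right) \left(-7\right) = 21$)
$r{\left(A \right)} = - \frac{539 A}{4}$
$\frac{r{\left(\left(-3\right) \left(-2\right) 0 c + 1 \right)} + R{\left(95 \right)}}{458395 - 380628} = \frac{- \frac{539 \left(\left(-3\right) \left(-2\right) 0 \cdot 21 + 1\right)}{4} + 95}{458395 - 380628} = \frac{- \frac{539 \left(6 \cdot 0 \cdot 21 + 1\right)}{4} + 95}{77767} = \left(- \frac{539 \left(0 \cdot 21 + 1\right)}{4} + 95\right) \frac{1}{77767} = \left(- \frac{539 \left(0 + 1\right)}{4} + 95\right) \frac{1}{77767} = \left(\left(- \frac{539}{4}\right) 1 + 95\right) \frac{1}{77767} = \left(- \frac{539}{4} + 95\right) \frac{1}{77767} = \left(- \frac{159}{4}\right) \frac{1}{77767} = - \frac{159}{311068}$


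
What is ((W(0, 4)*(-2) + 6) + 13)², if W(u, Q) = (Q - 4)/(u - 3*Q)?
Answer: 361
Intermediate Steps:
W(u, Q) = (-4 + Q)/(u - 3*Q)
((W(0, 4)*(-2) + 6) + 13)² = ((((4 - 1*4)/(-1*0 + 3*4))*(-2) + 6) + 13)² = ((((4 - 4)/(0 + 12))*(-2) + 6) + 13)² = (((0/12)*(-2) + 6) + 13)² = ((((1/12)*0)*(-2) + 6) + 13)² = ((0*(-2) + 6) + 13)² = ((0 + 6) + 13)² = (6 + 13)² = 19² = 361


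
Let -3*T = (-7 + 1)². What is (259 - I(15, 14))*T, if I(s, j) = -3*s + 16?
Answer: -3456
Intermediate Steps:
I(s, j) = 16 - 3*s
T = -12 (T = -(-7 + 1)²/3 = -⅓*(-6)² = -⅓*36 = -12)
(259 - I(15, 14))*T = (259 - (16 - 3*15))*(-12) = (259 - (16 - 45))*(-12) = (259 - 1*(-29))*(-12) = (259 + 29)*(-12) = 288*(-12) = -3456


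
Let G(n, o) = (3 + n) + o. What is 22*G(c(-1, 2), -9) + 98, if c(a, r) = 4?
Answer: 54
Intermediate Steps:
G(n, o) = 3 + n + o
22*G(c(-1, 2), -9) + 98 = 22*(3 + 4 - 9) + 98 = 22*(-2) + 98 = -44 + 98 = 54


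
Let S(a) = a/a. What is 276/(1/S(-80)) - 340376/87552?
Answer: 2977997/10944 ≈ 272.11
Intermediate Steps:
S(a) = 1
276/(1/S(-80)) - 340376/87552 = 276/(1/1) - 340376/87552 = 276/1 - 340376*1/87552 = 276*1 - 42547/10944 = 276 - 42547/10944 = 2977997/10944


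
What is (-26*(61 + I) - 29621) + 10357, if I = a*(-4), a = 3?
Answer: -20538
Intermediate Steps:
I = -12 (I = 3*(-4) = -12)
(-26*(61 + I) - 29621) + 10357 = (-26*(61 - 12) - 29621) + 10357 = (-26*49 - 29621) + 10357 = (-1274 - 29621) + 10357 = -30895 + 10357 = -20538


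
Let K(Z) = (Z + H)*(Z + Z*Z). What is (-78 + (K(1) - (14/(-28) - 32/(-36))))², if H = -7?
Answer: 2647129/324 ≈ 8170.1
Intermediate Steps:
K(Z) = (-7 + Z)*(Z + Z²) (K(Z) = (Z - 7)*(Z + Z*Z) = (-7 + Z)*(Z + Z²))
(-78 + (K(1) - (14/(-28) - 32/(-36))))² = (-78 + (1*(-7 + 1² - 6*1) - (14/(-28) - 32/(-36))))² = (-78 + (1*(-7 + 1 - 6) - (14*(-1/28) - 32*(-1/36))))² = (-78 + (1*(-12) - (-½ + 8/9)))² = (-78 + (-12 - 1*7/18))² = (-78 + (-12 - 7/18))² = (-78 - 223/18)² = (-1627/18)² = 2647129/324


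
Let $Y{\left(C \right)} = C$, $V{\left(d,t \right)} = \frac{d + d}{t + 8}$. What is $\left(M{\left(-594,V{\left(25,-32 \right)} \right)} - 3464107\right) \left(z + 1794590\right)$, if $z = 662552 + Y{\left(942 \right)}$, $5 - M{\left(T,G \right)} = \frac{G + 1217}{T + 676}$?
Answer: $- \frac{2094712169441387}{246} \approx -8.5151 \cdot 10^{12}$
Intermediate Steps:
$V{\left(d,t \right)} = \frac{2 d}{8 + t}$
$M{\left(T,G \right)} = 5 - \frac{1217 + G}{676 + T}$ ($M{\left(T,G \right)} = 5 - \frac{G + 1217}{T + 676} = 5 - \frac{1217 + G}{676 + T}$)
$z = 663494$ ($z = 662552 + 942 = 663494$)
$\left(M{\left(-594,V{\left(25,-32 \right)} \right)} - 3464107\right) \left(z + 1794590\right) = \left(\frac{2163 - 2 \cdot 25 \frac{1}{8 - 32} + 5 \left(-594\right)}{676 - 594} - 3464107\right) \left(663494 + 1794590\right) = \left(\frac{2163 - 2 \cdot 25 \frac{1}{-24} - 2970}{82} - 3464107\right) 2458084 = \left(\frac{2163 - 2 \cdot 25 \left(- \frac{1}{24}\right) - 2970}{82} - 3464107\right) 2458084 = \left(\frac{2163 - - \frac{25}{12} - 2970}{82} - 3464107\right) 2458084 = \left(\frac{2163 + \frac{25}{12} - 2970}{82} - 3464107\right) 2458084 = \left(\frac{1}{82} \left(- \frac{9659}{12}\right) - 3464107\right) 2458084 = \left(- \frac{9659}{984} - 3464107\right) 2458084 = \left(- \frac{3408690947}{984}\right) 2458084 = - \frac{2094712169441387}{246}$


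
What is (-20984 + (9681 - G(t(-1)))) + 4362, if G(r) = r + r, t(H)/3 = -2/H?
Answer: -6953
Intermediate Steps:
t(H) = -6/H (t(H) = 3*(-2/H) = -6/H)
G(r) = 2*r
(-20984 + (9681 - G(t(-1)))) + 4362 = (-20984 + (9681 - 2*(-6/(-1)))) + 4362 = (-20984 + (9681 - 2*(-6*(-1)))) + 4362 = (-20984 + (9681 - 2*6)) + 4362 = (-20984 + (9681 - 1*12)) + 4362 = (-20984 + (9681 - 12)) + 4362 = (-20984 + 9669) + 4362 = -11315 + 4362 = -6953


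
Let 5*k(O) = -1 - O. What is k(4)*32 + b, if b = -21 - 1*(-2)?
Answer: -51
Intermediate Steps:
k(O) = -⅕ - O/5 (k(O) = (-1 - O)/5 = -⅕ - O/5)
b = -19 (b = -21 + 2 = -19)
k(4)*32 + b = (-⅕ - ⅕*4)*32 - 19 = (-⅕ - ⅘)*32 - 19 = -1*32 - 19 = -32 - 19 = -51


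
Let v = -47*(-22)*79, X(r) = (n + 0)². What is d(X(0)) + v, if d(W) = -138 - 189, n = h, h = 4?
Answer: 81359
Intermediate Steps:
n = 4
X(r) = 16 (X(r) = (4 + 0)² = 4² = 16)
d(W) = -327
v = 81686 (v = 1034*79 = 81686)
d(X(0)) + v = -327 + 81686 = 81359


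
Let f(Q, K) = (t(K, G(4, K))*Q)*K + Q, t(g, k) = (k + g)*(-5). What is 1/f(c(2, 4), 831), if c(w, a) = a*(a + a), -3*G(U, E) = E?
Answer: -1/73659808 ≈ -1.3576e-8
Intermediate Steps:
G(U, E) = -E/3
c(w, a) = 2*a² (c(w, a) = a*(2*a) = 2*a²)
t(g, k) = -5*g - 5*k (t(g, k) = (g + k)*(-5) = -5*g - 5*k)
f(Q, K) = Q - 10*Q*K²/3 (f(Q, K) = ((-5*K - (-5)*K/3)*Q)*K + Q = ((-5*K + 5*K/3)*Q)*K + Q = ((-10*K/3)*Q)*K + Q = (-10*K*Q/3)*K + Q = -10*Q*K²/3 + Q = Q - 10*Q*K²/3)
1/f(c(2, 4), 831) = 1/((2*4²)*(3 - 10*831²)/3) = 1/((2*16)*(3 - 10*690561)/3) = 1/((⅓)*32*(3 - 6905610)) = 1/((⅓)*32*(-6905607)) = 1/(-73659808) = -1/73659808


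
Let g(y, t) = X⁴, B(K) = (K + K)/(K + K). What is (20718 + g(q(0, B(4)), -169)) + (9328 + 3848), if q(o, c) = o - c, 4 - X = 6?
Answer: 33910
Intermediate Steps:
X = -2 (X = 4 - 1*6 = 4 - 6 = -2)
B(K) = 1 (B(K) = (2*K)/((2*K)) = (2*K)*(1/(2*K)) = 1)
g(y, t) = 16 (g(y, t) = (-2)⁴ = 16)
(20718 + g(q(0, B(4)), -169)) + (9328 + 3848) = (20718 + 16) + (9328 + 3848) = 20734 + 13176 = 33910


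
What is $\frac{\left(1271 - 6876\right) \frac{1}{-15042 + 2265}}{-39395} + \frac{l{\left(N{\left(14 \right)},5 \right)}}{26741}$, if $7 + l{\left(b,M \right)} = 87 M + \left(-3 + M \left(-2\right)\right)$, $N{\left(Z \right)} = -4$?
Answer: $\frac{41748066284}{2692016015403} \approx 0.015508$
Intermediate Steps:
$l{\left(b,M \right)} = -10 + 85 M$ ($l{\left(b,M \right)} = -7 + \left(87 M + \left(-3 + M \left(-2\right)\right)\right) = -7 + \left(87 M - \left(3 + 2 M\right)\right) = -7 + \left(-3 + 85 M\right) = -10 + 85 M$)
$\frac{\left(1271 - 6876\right) \frac{1}{-15042 + 2265}}{-39395} + \frac{l{\left(N{\left(14 \right)},5 \right)}}{26741} = \frac{\left(1271 - 6876\right) \frac{1}{-15042 + 2265}}{-39395} + \frac{-10 + 85 \cdot 5}{26741} = - \frac{5605}{-12777} \left(- \frac{1}{39395}\right) + \left(-10 + 425\right) \frac{1}{26741} = \left(-5605\right) \left(- \frac{1}{12777}\right) \left(- \frac{1}{39395}\right) + 415 \cdot \frac{1}{26741} = \frac{5605}{12777} \left(- \frac{1}{39395}\right) + \frac{415}{26741} = - \frac{1121}{100669983} + \frac{415}{26741} = \frac{41748066284}{2692016015403}$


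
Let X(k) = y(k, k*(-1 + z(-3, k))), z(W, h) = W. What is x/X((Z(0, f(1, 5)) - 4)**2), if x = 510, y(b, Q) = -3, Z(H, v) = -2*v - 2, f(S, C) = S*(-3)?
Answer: -170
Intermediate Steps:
f(S, C) = -3*S
Z(H, v) = -2 - 2*v
X(k) = -3
x/X((Z(0, f(1, 5)) - 4)**2) = 510/(-3) = 510*(-1/3) = -170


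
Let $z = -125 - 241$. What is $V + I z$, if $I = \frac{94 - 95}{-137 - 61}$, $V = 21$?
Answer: $\frac{632}{33} \approx 19.152$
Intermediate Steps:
$z = -366$
$I = \frac{1}{198}$ ($I = - \frac{1}{-198} = \left(-1\right) \left(- \frac{1}{198}\right) = \frac{1}{198} \approx 0.0050505$)
$V + I z = 21 + \frac{1}{198} \left(-366\right) = 21 - \frac{61}{33} = \frac{632}{33}$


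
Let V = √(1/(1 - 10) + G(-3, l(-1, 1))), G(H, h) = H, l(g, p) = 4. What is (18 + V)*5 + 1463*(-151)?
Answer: -220823 + 10*I*√7/3 ≈ -2.2082e+5 + 8.8192*I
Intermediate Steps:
V = 2*I*√7/3 (V = √(1/(1 - 10) - 3) = √(1/(-9) - 3) = √(-⅑ - 3) = √(-28/9) = 2*I*√7/3 ≈ 1.7638*I)
(18 + V)*5 + 1463*(-151) = (18 + 2*I*√7/3)*5 + 1463*(-151) = (90 + 10*I*√7/3) - 220913 = -220823 + 10*I*√7/3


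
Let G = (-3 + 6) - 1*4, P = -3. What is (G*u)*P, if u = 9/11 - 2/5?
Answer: 69/55 ≈ 1.2545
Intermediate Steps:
G = -1 (G = 3 - 4 = -1)
u = 23/55 (u = 9*(1/11) - 2*⅕ = 9/11 - ⅖ = 23/55 ≈ 0.41818)
(G*u)*P = -1*23/55*(-3) = -23/55*(-3) = 69/55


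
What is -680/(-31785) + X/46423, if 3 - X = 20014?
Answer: -9299723/22700847 ≈ -0.40966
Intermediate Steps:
X = -20011 (X = 3 - 1*20014 = 3 - 20014 = -20011)
-680/(-31785) + X/46423 = -680/(-31785) - 20011/46423 = -680*(-1/31785) - 20011*1/46423 = 136/6357 - 20011/46423 = -9299723/22700847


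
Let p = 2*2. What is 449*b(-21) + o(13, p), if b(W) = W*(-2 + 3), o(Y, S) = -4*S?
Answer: -9445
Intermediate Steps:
p = 4
b(W) = W (b(W) = W*1 = W)
449*b(-21) + o(13, p) = 449*(-21) - 4*4 = -9429 - 16 = -9445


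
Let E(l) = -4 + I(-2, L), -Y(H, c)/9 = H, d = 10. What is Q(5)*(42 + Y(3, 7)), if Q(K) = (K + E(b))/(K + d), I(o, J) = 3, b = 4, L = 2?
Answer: 4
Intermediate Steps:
Y(H, c) = -9*H
E(l) = -1 (E(l) = -4 + 3 = -1)
Q(K) = (-1 + K)/(10 + K) (Q(K) = (K - 1)/(K + 10) = (-1 + K)/(10 + K))
Q(5)*(42 + Y(3, 7)) = ((-1 + 5)/(10 + 5))*(42 - 9*3) = (4/15)*(42 - 27) = ((1/15)*4)*15 = (4/15)*15 = 4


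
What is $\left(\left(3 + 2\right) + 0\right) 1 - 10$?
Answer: $-5$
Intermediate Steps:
$\left(\left(3 + 2\right) + 0\right) 1 - 10 = \left(5 + 0\right) 1 - 10 = 5 \cdot 1 - 10 = 5 - 10 = -5$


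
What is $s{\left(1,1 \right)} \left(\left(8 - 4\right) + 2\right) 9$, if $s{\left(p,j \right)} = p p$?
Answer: $54$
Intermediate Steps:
$s{\left(p,j \right)} = p^{2}$
$s{\left(1,1 \right)} \left(\left(8 - 4\right) + 2\right) 9 = 1^{2} \left(\left(8 - 4\right) + 2\right) 9 = 1 \left(4 + 2\right) 9 = 1 \cdot 6 \cdot 9 = 6 \cdot 9 = 54$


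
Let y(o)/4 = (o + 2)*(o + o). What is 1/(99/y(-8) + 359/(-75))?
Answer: -9600/43477 ≈ -0.22081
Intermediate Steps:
y(o) = 8*o*(2 + o) (y(o) = 4*((o + 2)*(o + o)) = 4*((2 + o)*(2*o)) = 4*(2*o*(2 + o)) = 8*o*(2 + o))
1/(99/y(-8) + 359/(-75)) = 1/(99/((8*(-8)*(2 - 8))) + 359/(-75)) = 1/(99/((8*(-8)*(-6))) + 359*(-1/75)) = 1/(99/384 - 359/75) = 1/(99*(1/384) - 359/75) = 1/(33/128 - 359/75) = 1/(-43477/9600) = -9600/43477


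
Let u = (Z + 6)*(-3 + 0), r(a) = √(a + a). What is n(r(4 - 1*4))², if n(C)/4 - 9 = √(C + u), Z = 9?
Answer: 576 + 864*I*√5 ≈ 576.0 + 1932.0*I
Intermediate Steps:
r(a) = √2*√a (r(a) = √(2*a) = √2*√a)
u = -45 (u = (9 + 6)*(-3 + 0) = 15*(-3) = -45)
n(C) = 36 + 4*√(-45 + C) (n(C) = 36 + 4*√(C - 45) = 36 + 4*√(-45 + C))
n(r(4 - 1*4))² = (36 + 4*√(-45 + √2*√(4 - 1*4)))² = (36 + 4*√(-45 + √2*√(4 - 4)))² = (36 + 4*√(-45 + √2*√0))² = (36 + 4*√(-45 + √2*0))² = (36 + 4*√(-45 + 0))² = (36 + 4*√(-45))² = (36 + 4*(3*I*√5))² = (36 + 12*I*√5)²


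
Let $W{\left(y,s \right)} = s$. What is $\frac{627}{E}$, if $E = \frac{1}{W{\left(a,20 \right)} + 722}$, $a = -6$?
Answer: $465234$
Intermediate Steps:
$E = \frac{1}{742}$ ($E = \frac{1}{20 + 722} = \frac{1}{742} \approx 0.0013477$)
$\frac{627}{E} = 627 \frac{1}{\frac{1}{742}} = 627 \cdot 742 = 465234$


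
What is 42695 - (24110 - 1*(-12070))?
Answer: 6515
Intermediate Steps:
42695 - (24110 - 1*(-12070)) = 42695 - (24110 + 12070) = 42695 - 1*36180 = 42695 - 36180 = 6515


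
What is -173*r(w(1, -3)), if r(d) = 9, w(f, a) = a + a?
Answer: -1557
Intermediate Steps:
w(f, a) = 2*a
-173*r(w(1, -3)) = -173*9 = -1557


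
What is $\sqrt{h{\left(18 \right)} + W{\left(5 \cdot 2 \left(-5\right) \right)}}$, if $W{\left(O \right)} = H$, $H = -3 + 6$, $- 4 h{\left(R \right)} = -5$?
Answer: $\frac{\sqrt{17}}{2} \approx 2.0616$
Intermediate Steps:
$h{\left(R \right)} = \frac{5}{4}$ ($h{\left(R \right)} = \left(- \frac{1}{4}\right) \left(-5\right) = \frac{5}{4}$)
$H = 3$
$W{\left(O \right)} = 3$
$\sqrt{h{\left(18 \right)} + W{\left(5 \cdot 2 \left(-5\right) \right)}} = \sqrt{\frac{5}{4} + 3} = \sqrt{\frac{17}{4}} = \frac{\sqrt{17}}{2}$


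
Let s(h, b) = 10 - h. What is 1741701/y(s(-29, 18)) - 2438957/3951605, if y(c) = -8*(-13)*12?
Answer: 176396681071/126451360 ≈ 1395.0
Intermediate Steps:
y(c) = 1248 (y(c) = 104*12 = 1248)
1741701/y(s(-29, 18)) - 2438957/3951605 = 1741701/1248 - 2438957/3951605 = 1741701*(1/1248) - 2438957*1/3951605 = 44659/32 - 2438957/3951605 = 176396681071/126451360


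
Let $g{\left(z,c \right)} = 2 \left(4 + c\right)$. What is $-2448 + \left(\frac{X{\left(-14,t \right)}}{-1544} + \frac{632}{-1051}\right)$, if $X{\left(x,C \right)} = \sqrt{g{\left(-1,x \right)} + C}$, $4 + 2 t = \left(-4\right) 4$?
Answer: $- \frac{2573480}{1051} - \frac{i \sqrt{30}}{1544} \approx -2448.6 - 0.0035474 i$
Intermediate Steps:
$g{\left(z,c \right)} = 8 + 2 c$
$t = -10$ ($t = -2 + \frac{\left(-4\right) 4}{2} = -2 + \frac{1}{2} \left(-16\right) = -2 - 8 = -10$)
$X{\left(x,C \right)} = \sqrt{8 + C + 2 x}$ ($X{\left(x,C \right)} = \sqrt{\left(8 + 2 x\right) + C} = \sqrt{8 + C + 2 x}$)
$-2448 + \left(\frac{X{\left(-14,t \right)}}{-1544} + \frac{632}{-1051}\right) = -2448 + \left(\frac{\sqrt{8 - 10 + 2 \left(-14\right)}}{-1544} + \frac{632}{-1051}\right) = -2448 + \left(\sqrt{8 - 10 - 28} \left(- \frac{1}{1544}\right) + 632 \left(- \frac{1}{1051}\right)\right) = -2448 - \left(\frac{632}{1051} - \sqrt{-30} \left(- \frac{1}{1544}\right)\right) = -2448 - \left(\frac{632}{1051} - i \sqrt{30} \left(- \frac{1}{1544}\right)\right) = -2448 - \left(\frac{632}{1051} + \frac{i \sqrt{30}}{1544}\right) = - \frac{2573480}{1051} - \frac{i \sqrt{30}}{1544}$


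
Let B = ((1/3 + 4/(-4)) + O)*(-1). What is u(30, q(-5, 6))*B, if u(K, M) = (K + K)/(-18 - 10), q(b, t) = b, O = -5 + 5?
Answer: -10/7 ≈ -1.4286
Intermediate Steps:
O = 0
u(K, M) = -K/14 (u(K, M) = (2*K)/(-28) = (2*K)*(-1/28) = -K/14)
B = ⅔ (B = ((1/3 + 4/(-4)) + 0)*(-1) = ((1*(⅓) + 4*(-¼)) + 0)*(-1) = ((⅓ - 1) + 0)*(-1) = (-⅔ + 0)*(-1) = -⅔*(-1) = ⅔ ≈ 0.66667)
u(30, q(-5, 6))*B = -1/14*30*(⅔) = -15/7*⅔ = -10/7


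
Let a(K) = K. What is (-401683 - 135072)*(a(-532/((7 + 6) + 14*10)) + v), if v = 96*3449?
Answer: -27191138756900/153 ≈ -1.7772e+11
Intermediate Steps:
v = 331104
(-401683 - 135072)*(a(-532/((7 + 6) + 14*10)) + v) = (-401683 - 135072)*(-532/((7 + 6) + 14*10) + 331104) = -536755*(-532/(13 + 140) + 331104) = -536755*(-532/153 + 331104) = -536755*50658380/153 = -27191138756900/153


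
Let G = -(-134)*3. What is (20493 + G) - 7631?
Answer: 13264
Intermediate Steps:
G = 402 (G = -134*(-3) = 402)
(20493 + G) - 7631 = (20493 + 402) - 7631 = 20895 - 7631 = 13264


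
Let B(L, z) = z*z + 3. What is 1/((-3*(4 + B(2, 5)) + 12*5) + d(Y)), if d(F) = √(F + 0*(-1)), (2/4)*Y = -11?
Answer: -18/659 - I*√22/1318 ≈ -0.027314 - 0.0035587*I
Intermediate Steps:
Y = -22 (Y = 2*(-11) = -22)
B(L, z) = 3 + z² (B(L, z) = z² + 3 = 3 + z²)
d(F) = √F (d(F) = √(F + 0) = √F)
1/((-3*(4 + B(2, 5)) + 12*5) + d(Y)) = 1/((-3*(4 + (3 + 5²)) + 12*5) + √(-22)) = 1/((-3*(4 + (3 + 25)) + 60) + I*√22) = 1/((-3*(4 + 28) + 60) + I*√22) = 1/((-3*32 + 60) + I*√22) = 1/((-96 + 60) + I*√22) = 1/(-36 + I*√22)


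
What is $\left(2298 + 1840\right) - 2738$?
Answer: $1400$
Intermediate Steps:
$\left(2298 + 1840\right) - 2738 = 4138 - 2738 = 1400$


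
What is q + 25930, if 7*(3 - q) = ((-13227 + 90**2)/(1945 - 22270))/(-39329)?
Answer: 48369656537434/1865177825 ≈ 25933.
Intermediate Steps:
q = 5595535184/1865177825 (q = 3 - (-13227 + 90**2)/(1945 - 22270)/(7*(-39329)) = 3 - (-13227 + 8100)/(-20325)*(-1)/(7*39329) = 3 - (-5127*(-1/20325))*(-1)/(7*39329) = 3 - 1709*(-1)/(47425*39329) = 3 - 1/7*(-1709/266453975) = 3 + 1709/1865177825 = 5595535184/1865177825 ≈ 3.0000)
q + 25930 = 5595535184/1865177825 + 25930 = 48369656537434/1865177825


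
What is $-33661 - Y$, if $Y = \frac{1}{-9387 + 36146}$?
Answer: $- \frac{900734700}{26759} \approx -33661.0$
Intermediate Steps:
$Y = \frac{1}{26759} \approx 3.7371 \cdot 10^{-5}$
$-33661 - Y = -33661 - \frac{1}{26759} = - \frac{900734700}{26759}$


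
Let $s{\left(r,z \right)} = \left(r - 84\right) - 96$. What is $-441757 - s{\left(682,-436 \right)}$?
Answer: $-442259$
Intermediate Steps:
$s{\left(r,z \right)} = -180 + r$ ($s{\left(r,z \right)} = \left(-84 + r\right) - 96 = -180 + r$)
$-441757 - s{\left(682,-436 \right)} = -441757 - \left(-180 + 682\right) = -441757 - 502 = -442259$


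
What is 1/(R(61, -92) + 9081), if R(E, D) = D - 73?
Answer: 1/8916 ≈ 0.00011216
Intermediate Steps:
R(E, D) = -73 + D
1/(R(61, -92) + 9081) = 1/((-73 - 92) + 9081) = 1/(-165 + 9081) = 1/8916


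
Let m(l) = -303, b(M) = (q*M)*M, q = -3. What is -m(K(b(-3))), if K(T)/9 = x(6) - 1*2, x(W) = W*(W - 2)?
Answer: 303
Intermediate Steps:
x(W) = W*(-2 + W)
b(M) = -3*M**2 (b(M) = (-3*M)*M = -3*M**2)
K(T) = 198 (K(T) = 9*(6*(-2 + 6) - 1*2) = 9*(6*4 - 2) = 9*(24 - 2) = 9*22 = 198)
-m(K(b(-3))) = -1*(-303) = 303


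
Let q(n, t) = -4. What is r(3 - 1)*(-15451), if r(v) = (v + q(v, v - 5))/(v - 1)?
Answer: 30902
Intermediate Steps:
r(v) = (-4 + v)/(-1 + v) (r(v) = (v - 4)/(v - 1) = (-4 + v)/(-1 + v))
r(3 - 1)*(-15451) = ((-4 + (3 - 1))/(-1 + (3 - 1)))*(-15451) = ((-4 + 2)/(-1 + 2))*(-15451) = (-2/1)*(-15451) = (1*(-2))*(-15451) = -2*(-15451) = 30902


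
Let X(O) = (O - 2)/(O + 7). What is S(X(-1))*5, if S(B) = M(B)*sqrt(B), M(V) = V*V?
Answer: 5*I*sqrt(2)/8 ≈ 0.88388*I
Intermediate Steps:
M(V) = V**2
X(O) = (-2 + O)/(7 + O)
S(B) = B**(5/2) (S(B) = B**2*sqrt(B) = B**(5/2))
S(X(-1))*5 = ((-2 - 1)/(7 - 1))**(5/2)*5 = (-3/6)**(5/2)*5 = ((1/6)*(-3))**(5/2)*5 = (-1/2)**(5/2)*5 = (I*sqrt(2)/8)*5 = 5*I*sqrt(2)/8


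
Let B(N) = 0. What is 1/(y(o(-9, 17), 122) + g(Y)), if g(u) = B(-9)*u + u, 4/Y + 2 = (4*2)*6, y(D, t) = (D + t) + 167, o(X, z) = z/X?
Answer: 207/59450 ≈ 0.0034819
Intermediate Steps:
y(D, t) = 167 + D + t
Y = 2/23 (Y = 4/(-2 + (4*2)*6) = 4/(-2 + 8*6) = 4/(-2 + 48) = 4/46 = 4*(1/46) = 2/23 ≈ 0.086957)
g(u) = u (g(u) = 0*u + u = 0 + u = u)
1/(y(o(-9, 17), 122) + g(Y)) = 1/((167 + 17/(-9) + 122) + 2/23) = 1/((167 + 17*(-⅑) + 122) + 2/23) = 1/((167 - 17/9 + 122) + 2/23) = 1/(2584/9 + 2/23) = 1/(59450/207) = 207/59450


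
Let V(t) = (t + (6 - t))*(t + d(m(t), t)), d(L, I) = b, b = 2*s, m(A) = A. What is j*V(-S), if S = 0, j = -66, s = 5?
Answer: -3960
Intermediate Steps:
b = 10 (b = 2*5 = 10)
d(L, I) = 10
V(t) = 60 + 6*t (V(t) = (t + (6 - t))*(t + 10) = 6*(10 + t) = 60 + 6*t)
j*V(-S) = -66*(60 + 6*(-1*0)) = -66*(60 + 6*0) = -66*(60 + 0) = -66*60 = -3960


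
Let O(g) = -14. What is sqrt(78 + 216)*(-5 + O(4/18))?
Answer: -133*sqrt(6) ≈ -325.78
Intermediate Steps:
sqrt(78 + 216)*(-5 + O(4/18)) = sqrt(78 + 216)*(-5 - 14) = sqrt(294)*(-19) = (7*sqrt(6))*(-19) = -133*sqrt(6)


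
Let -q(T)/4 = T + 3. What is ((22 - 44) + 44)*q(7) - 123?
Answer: -1003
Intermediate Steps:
q(T) = -12 - 4*T (q(T) = -4*(T + 3) = -4*(3 + T) = -12 - 4*T)
((22 - 44) + 44)*q(7) - 123 = ((22 - 44) + 44)*(-12 - 4*7) - 123 = (-22 + 44)*(-12 - 28) - 123 = 22*(-40) - 123 = -880 - 123 = -1003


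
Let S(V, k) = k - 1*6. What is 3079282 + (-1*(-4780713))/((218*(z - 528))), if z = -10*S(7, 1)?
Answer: 320868720815/104204 ≈ 3.0792e+6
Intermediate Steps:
S(V, k) = -6 + k (S(V, k) = k - 6 = -6 + k)
z = 50 (z = -10*(-6 + 1) = -10*(-5) = 50)
3079282 + (-1*(-4780713))/((218*(z - 528))) = 3079282 + (-1*(-4780713))/((218*(50 - 528))) = 3079282 + 4780713/((218*(-478))) = 3079282 + 4780713/(-104204) = 3079282 + 4780713*(-1/104204) = 3079282 - 4780713/104204 = 320868720815/104204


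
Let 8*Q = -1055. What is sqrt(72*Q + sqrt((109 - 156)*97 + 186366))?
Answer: sqrt(-9495 + sqrt(181807)) ≈ 95.229*I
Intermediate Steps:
Q = -1055/8 (Q = (1/8)*(-1055) = -1055/8 ≈ -131.88)
sqrt(72*Q + sqrt((109 - 156)*97 + 186366)) = sqrt(72*(-1055/8) + sqrt((109 - 156)*97 + 186366)) = sqrt(-9495 + sqrt(-47*97 + 186366)) = sqrt(-9495 + sqrt(-4559 + 186366)) = sqrt(-9495 + sqrt(181807))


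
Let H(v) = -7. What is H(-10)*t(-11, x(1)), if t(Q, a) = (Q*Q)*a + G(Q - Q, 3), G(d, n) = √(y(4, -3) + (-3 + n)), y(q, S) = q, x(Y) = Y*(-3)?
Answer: 2527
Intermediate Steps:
x(Y) = -3*Y
G(d, n) = √(1 + n) (G(d, n) = √(4 + (-3 + n)) = √(1 + n))
t(Q, a) = 2 + a*Q² (t(Q, a) = (Q*Q)*a + √(1 + 3) = Q²*a + √4 = a*Q² + 2 = 2 + a*Q²)
H(-10)*t(-11, x(1)) = -7*(2 - 3*1*(-11)²) = -7*(2 - 3*121) = -7*(2 - 363) = -7*(-361) = 2527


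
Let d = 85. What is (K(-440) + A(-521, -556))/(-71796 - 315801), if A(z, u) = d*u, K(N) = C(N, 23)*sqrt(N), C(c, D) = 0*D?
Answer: 47260/387597 ≈ 0.12193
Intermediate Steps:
C(c, D) = 0
K(N) = 0 (K(N) = 0*sqrt(N) = 0)
A(z, u) = 85*u
(K(-440) + A(-521, -556))/(-71796 - 315801) = (0 + 85*(-556))/(-71796 - 315801) = (0 - 47260)/(-387597) = -47260*(-1/387597) = 47260/387597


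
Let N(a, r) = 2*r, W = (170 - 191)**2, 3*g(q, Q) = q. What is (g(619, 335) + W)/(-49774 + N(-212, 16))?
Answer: -971/74613 ≈ -0.013014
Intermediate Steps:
g(q, Q) = q/3
W = 441 (W = (-21)**2 = 441)
(g(619, 335) + W)/(-49774 + N(-212, 16)) = ((1/3)*619 + 441)/(-49774 + 2*16) = (619/3 + 441)/(-49774 + 32) = (1942/3)/(-49742) = (1942/3)*(-1/49742) = -971/74613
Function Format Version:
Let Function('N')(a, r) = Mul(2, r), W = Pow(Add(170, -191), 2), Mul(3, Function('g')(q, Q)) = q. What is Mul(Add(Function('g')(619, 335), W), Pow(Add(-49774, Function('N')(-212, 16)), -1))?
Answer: Rational(-971, 74613) ≈ -0.013014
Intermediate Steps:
Function('g')(q, Q) = Mul(Rational(1, 3), q)
W = 441 (W = Pow(-21, 2) = 441)
Mul(Add(Function('g')(619, 335), W), Pow(Add(-49774, Function('N')(-212, 16)), -1)) = Mul(Add(Mul(Rational(1, 3), 619), 441), Pow(Add(-49774, Mul(2, 16)), -1)) = Mul(Add(Rational(619, 3), 441), Pow(Add(-49774, 32), -1)) = Mul(Rational(1942, 3), Pow(-49742, -1)) = Mul(Rational(1942, 3), Rational(-1, 49742)) = Rational(-971, 74613)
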